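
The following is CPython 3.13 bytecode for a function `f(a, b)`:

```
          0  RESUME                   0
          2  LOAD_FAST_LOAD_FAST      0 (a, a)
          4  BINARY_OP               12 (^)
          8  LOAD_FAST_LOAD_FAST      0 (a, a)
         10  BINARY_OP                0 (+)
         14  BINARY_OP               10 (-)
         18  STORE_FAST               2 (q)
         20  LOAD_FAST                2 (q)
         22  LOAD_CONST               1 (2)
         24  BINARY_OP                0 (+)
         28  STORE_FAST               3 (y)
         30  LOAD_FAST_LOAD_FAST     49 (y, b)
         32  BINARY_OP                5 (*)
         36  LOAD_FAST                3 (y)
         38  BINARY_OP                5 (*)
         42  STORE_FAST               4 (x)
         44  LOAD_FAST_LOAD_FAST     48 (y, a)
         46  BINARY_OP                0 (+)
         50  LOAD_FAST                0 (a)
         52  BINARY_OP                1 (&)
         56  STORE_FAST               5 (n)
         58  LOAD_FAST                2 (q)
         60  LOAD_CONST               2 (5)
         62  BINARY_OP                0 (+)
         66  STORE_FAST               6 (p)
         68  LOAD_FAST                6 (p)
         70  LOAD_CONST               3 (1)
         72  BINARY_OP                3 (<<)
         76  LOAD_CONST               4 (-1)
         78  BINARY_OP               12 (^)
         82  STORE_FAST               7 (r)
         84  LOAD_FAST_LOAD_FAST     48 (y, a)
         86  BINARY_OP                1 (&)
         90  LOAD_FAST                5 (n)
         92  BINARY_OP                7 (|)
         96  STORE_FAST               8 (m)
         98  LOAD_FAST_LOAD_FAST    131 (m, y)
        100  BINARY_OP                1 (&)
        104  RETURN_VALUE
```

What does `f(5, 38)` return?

0

LOAD_FAST_LOAD_FAST a,a → push 5,5. Stack: [5, 5]
BINARY_OP ^ → 5 ^ 5 = 0. Stack: [0]
LOAD_FAST_LOAD_FAST a,a → push 5,5. Stack: [0, 5, 5]
BINARY_OP + → 5 + 5 = 10. Stack: [0, 10]
BINARY_OP - → 0 - 10 = -10. Stack: [-10]
STORE_FAST q → q=-10. Stack: []
LOAD_FAST q → push -10. Stack: [-10]
LOAD_CONST → push 2. Stack: [-10, 2]
BINARY_OP + → -10 + 2 = -8. Stack: [-8]
STORE_FAST y → y=-8. Stack: []
LOAD_FAST_LOAD_FAST y,b → push -8,38. Stack: [-8, 38]
BINARY_OP * → -8 * 38 = -304. Stack: [-304]
LOAD_FAST y → push -8. Stack: [-304, -8]
BINARY_OP * → -304 * -8 = 2432. Stack: [2432]
STORE_FAST x → x=2432. Stack: []
LOAD_FAST_LOAD_FAST y,a → push -8,5. Stack: [-8, 5]
BINARY_OP + → -8 + 5 = -3. Stack: [-3]
LOAD_FAST a → push 5. Stack: [-3, 5]
BINARY_OP & → -3 & 5 = 5. Stack: [5]
STORE_FAST n → n=5. Stack: []
LOAD_FAST q → push -10. Stack: [-10]
LOAD_CONST → push 5. Stack: [-10, 5]
BINARY_OP + → -10 + 5 = -5. Stack: [-5]
STORE_FAST p → p=-5. Stack: []
LOAD_FAST p → push -5. Stack: [-5]
LOAD_CONST → push 1. Stack: [-5, 1]
BINARY_OP << → -5 << 1 = -10. Stack: [-10]
LOAD_CONST → push -1. Stack: [-10, -1]
BINARY_OP ^ → -10 ^ -1 = 9. Stack: [9]
STORE_FAST r → r=9. Stack: []
LOAD_FAST_LOAD_FAST y,a → push -8,5. Stack: [-8, 5]
BINARY_OP & → -8 & 5 = 0. Stack: [0]
LOAD_FAST n → push 5. Stack: [0, 5]
BINARY_OP | → 0 | 5 = 5. Stack: [5]
STORE_FAST m → m=5. Stack: []
LOAD_FAST_LOAD_FAST m,y → push 5,-8. Stack: [5, -8]
BINARY_OP & → 5 & -8 = 0. Stack: [0]
RETURN_VALUE → return 0.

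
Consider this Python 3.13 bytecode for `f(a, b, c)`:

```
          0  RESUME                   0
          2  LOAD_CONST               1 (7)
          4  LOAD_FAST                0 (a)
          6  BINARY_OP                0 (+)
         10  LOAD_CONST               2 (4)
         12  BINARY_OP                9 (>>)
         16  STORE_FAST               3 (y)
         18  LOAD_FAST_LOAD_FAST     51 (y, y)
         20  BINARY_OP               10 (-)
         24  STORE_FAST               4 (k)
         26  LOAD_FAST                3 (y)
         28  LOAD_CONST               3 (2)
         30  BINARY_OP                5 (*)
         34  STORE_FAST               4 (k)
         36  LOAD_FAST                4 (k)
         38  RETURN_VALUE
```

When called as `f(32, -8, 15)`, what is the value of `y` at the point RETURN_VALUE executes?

2

LOAD_CONST → push 7. Stack: [7]
LOAD_FAST a → push 32. Stack: [7, 32]
BINARY_OP + → 7 + 32 = 39. Stack: [39]
LOAD_CONST → push 4. Stack: [39, 4]
BINARY_OP >> → 39 >> 4 = 2. Stack: [2]
STORE_FAST y → y=2. Stack: []
LOAD_FAST_LOAD_FAST y,y → push 2,2. Stack: [2, 2]
BINARY_OP - → 2 - 2 = 0. Stack: [0]
STORE_FAST k → k=0. Stack: []
LOAD_FAST y → push 2. Stack: [2]
LOAD_CONST → push 2. Stack: [2, 2]
BINARY_OP * → 2 * 2 = 4. Stack: [4]
STORE_FAST k → k=4. Stack: []
LOAD_FAST k → push 4. Stack: [4]
RETURN_VALUE → return 4.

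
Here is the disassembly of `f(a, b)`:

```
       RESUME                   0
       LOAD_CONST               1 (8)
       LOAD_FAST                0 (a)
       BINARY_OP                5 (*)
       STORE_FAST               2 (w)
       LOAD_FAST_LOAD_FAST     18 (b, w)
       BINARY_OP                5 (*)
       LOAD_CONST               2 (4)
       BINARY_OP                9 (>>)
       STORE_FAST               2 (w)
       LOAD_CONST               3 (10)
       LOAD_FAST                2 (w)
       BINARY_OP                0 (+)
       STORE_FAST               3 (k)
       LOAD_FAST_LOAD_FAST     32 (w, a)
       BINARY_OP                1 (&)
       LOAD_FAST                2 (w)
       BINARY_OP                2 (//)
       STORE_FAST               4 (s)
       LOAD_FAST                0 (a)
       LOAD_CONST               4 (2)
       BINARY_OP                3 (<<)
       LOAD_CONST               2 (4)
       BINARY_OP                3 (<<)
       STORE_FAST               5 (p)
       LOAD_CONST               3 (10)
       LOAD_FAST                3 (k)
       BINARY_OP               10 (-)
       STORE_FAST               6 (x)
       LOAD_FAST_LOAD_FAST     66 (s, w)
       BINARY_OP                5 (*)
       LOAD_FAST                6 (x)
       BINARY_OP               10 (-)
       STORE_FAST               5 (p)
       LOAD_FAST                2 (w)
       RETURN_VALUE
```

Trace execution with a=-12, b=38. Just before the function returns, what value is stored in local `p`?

LOAD_CONST → push 8. Stack: [8]
LOAD_FAST a → push -12. Stack: [8, -12]
BINARY_OP * → 8 * -12 = -96. Stack: [-96]
STORE_FAST w → w=-96. Stack: []
LOAD_FAST_LOAD_FAST b,w → push 38,-96. Stack: [38, -96]
BINARY_OP * → 38 * -96 = -3648. Stack: [-3648]
LOAD_CONST → push 4. Stack: [-3648, 4]
BINARY_OP >> → -3648 >> 4 = -228. Stack: [-228]
STORE_FAST w → w=-228. Stack: []
LOAD_CONST → push 10. Stack: [10]
LOAD_FAST w → push -228. Stack: [10, -228]
BINARY_OP + → 10 + -228 = -218. Stack: [-218]
STORE_FAST k → k=-218. Stack: []
LOAD_FAST_LOAD_FAST w,a → push -228,-12. Stack: [-228, -12]
BINARY_OP & → -228 & -12 = -236. Stack: [-236]
LOAD_FAST w → push -228. Stack: [-236, -228]
BINARY_OP // → -236 // -228 = 1. Stack: [1]
STORE_FAST s → s=1. Stack: []
LOAD_FAST a → push -12. Stack: [-12]
LOAD_CONST → push 2. Stack: [-12, 2]
BINARY_OP << → -12 << 2 = -48. Stack: [-48]
LOAD_CONST → push 4. Stack: [-48, 4]
BINARY_OP << → -48 << 4 = -768. Stack: [-768]
STORE_FAST p → p=-768. Stack: []
LOAD_CONST → push 10. Stack: [10]
LOAD_FAST k → push -218. Stack: [10, -218]
BINARY_OP - → 10 - -218 = 228. Stack: [228]
STORE_FAST x → x=228. Stack: []
LOAD_FAST_LOAD_FAST s,w → push 1,-228. Stack: [1, -228]
BINARY_OP * → 1 * -228 = -228. Stack: [-228]
LOAD_FAST x → push 228. Stack: [-228, 228]
BINARY_OP - → -228 - 228 = -456. Stack: [-456]
STORE_FAST p → p=-456. Stack: []
LOAD_FAST w → push -228. Stack: [-228]
RETURN_VALUE → return -228.

-456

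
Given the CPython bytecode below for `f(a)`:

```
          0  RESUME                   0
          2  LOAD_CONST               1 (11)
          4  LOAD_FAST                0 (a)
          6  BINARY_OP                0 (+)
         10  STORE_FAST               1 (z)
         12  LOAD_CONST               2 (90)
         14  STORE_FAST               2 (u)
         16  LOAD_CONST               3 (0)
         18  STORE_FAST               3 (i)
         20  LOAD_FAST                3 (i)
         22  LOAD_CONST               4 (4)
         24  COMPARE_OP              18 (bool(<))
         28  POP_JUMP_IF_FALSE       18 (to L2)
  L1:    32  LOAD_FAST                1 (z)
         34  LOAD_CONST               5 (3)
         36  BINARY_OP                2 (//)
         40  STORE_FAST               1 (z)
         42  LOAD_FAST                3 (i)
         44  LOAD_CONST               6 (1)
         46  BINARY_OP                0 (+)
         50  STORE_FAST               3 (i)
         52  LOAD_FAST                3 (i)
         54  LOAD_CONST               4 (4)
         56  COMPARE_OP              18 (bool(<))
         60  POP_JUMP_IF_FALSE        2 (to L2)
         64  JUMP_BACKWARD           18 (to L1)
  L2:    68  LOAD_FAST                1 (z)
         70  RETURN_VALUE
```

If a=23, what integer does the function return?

LOAD_CONST → push 11. Stack: [11]
LOAD_FAST a → push 23. Stack: [11, 23]
BINARY_OP + → 11 + 23 = 34. Stack: [34]
STORE_FAST z → z=34. Stack: []
LOAD_CONST → push 90. Stack: [90]
STORE_FAST u → u=90. Stack: []
LOAD_CONST → push 0. Stack: [0]
STORE_FAST i → i=0. Stack: []
LOAD_FAST i → push 0. Stack: [0]
LOAD_CONST → push 4. Stack: [0, 4]
COMPARE_OP bool(<) → 0 vs 4 = True. Stack: [True]
POP_JUMP_IF_FALSE → pop True; no jump. Stack: []
LOAD_FAST z → push 34. Stack: [34]
LOAD_CONST → push 3. Stack: [34, 3]
BINARY_OP // → 34 // 3 = 11. Stack: [11]
STORE_FAST z → z=11. Stack: []
LOAD_FAST i → push 0. Stack: [0]
LOAD_CONST → push 1. Stack: [0, 1]
BINARY_OP + → 0 + 1 = 1. Stack: [1]
STORE_FAST i → i=1. Stack: []
LOAD_FAST i → push 1. Stack: [1]
LOAD_CONST → push 4. Stack: [1, 4]
COMPARE_OP bool(<) → 1 vs 4 = True. Stack: [True]
POP_JUMP_IF_FALSE → pop True; no jump. Stack: []
LOAD_FAST z → push 11. Stack: [11]
LOAD_CONST → push 3. Stack: [11, 3]
BINARY_OP // → 11 // 3 = 3. Stack: [3]
STORE_FAST z → z=3. Stack: []
LOAD_FAST i → push 1. Stack: [1]
LOAD_CONST → push 1. Stack: [1, 1]
BINARY_OP + → 1 + 1 = 2. Stack: [2]
STORE_FAST i → i=2. Stack: []
LOAD_FAST i → push 2. Stack: [2]
LOAD_CONST → push 4. Stack: [2, 4]
COMPARE_OP bool(<) → 2 vs 4 = True. Stack: [True]
POP_JUMP_IF_FALSE → pop True; no jump. Stack: []
LOAD_FAST z → push 3. Stack: [3]
LOAD_CONST → push 3. Stack: [3, 3]
BINARY_OP // → 3 // 3 = 1. Stack: [1]
STORE_FAST z → z=1. Stack: []
LOAD_FAST i → push 2. Stack: [2]
LOAD_CONST → push 1. Stack: [2, 1]
BINARY_OP + → 2 + 1 = 3. Stack: [3]
STORE_FAST i → i=3. Stack: []
LOAD_FAST i → push 3. Stack: [3]
LOAD_CONST → push 4. Stack: [3, 4]
COMPARE_OP bool(<) → 3 vs 4 = True. Stack: [True]
POP_JUMP_IF_FALSE → pop True; no jump. Stack: []
LOAD_FAST z → push 1. Stack: [1]
LOAD_CONST → push 3. Stack: [1, 3]
BINARY_OP // → 1 // 3 = 0. Stack: [0]
STORE_FAST z → z=0. Stack: []
LOAD_FAST i → push 3. Stack: [3]
LOAD_CONST → push 1. Stack: [3, 1]
BINARY_OP + → 3 + 1 = 4. Stack: [4]
STORE_FAST i → i=4. Stack: []
LOAD_FAST i → push 4. Stack: [4]
LOAD_CONST → push 4. Stack: [4, 4]
COMPARE_OP bool(<) → 4 vs 4 = False. Stack: [False]
POP_JUMP_IF_FALSE → pop False; jump. Stack: []
LOAD_FAST z → push 0. Stack: [0]
RETURN_VALUE → return 0.

0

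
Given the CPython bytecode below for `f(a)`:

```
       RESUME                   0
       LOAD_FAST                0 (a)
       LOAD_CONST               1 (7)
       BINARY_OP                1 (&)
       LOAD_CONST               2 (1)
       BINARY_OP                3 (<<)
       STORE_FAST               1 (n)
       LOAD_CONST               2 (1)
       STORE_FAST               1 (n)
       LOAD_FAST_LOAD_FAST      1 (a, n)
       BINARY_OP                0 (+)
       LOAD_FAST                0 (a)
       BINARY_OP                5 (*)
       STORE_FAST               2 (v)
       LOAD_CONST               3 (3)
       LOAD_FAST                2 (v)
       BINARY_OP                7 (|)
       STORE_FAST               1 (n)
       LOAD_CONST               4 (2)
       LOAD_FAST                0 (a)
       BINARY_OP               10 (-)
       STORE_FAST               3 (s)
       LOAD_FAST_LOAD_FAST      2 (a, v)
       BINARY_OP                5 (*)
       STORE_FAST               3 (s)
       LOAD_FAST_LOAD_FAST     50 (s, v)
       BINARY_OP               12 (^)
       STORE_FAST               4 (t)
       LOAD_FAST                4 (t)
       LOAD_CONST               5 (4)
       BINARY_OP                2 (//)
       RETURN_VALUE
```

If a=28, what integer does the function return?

5887

LOAD_FAST a → push 28. Stack: [28]
LOAD_CONST → push 7. Stack: [28, 7]
BINARY_OP & → 28 & 7 = 4. Stack: [4]
LOAD_CONST → push 1. Stack: [4, 1]
BINARY_OP << → 4 << 1 = 8. Stack: [8]
STORE_FAST n → n=8. Stack: []
LOAD_CONST → push 1. Stack: [1]
STORE_FAST n → n=1. Stack: []
LOAD_FAST_LOAD_FAST a,n → push 28,1. Stack: [28, 1]
BINARY_OP + → 28 + 1 = 29. Stack: [29]
LOAD_FAST a → push 28. Stack: [29, 28]
BINARY_OP * → 29 * 28 = 812. Stack: [812]
STORE_FAST v → v=812. Stack: []
LOAD_CONST → push 3. Stack: [3]
LOAD_FAST v → push 812. Stack: [3, 812]
BINARY_OP | → 3 | 812 = 815. Stack: [815]
STORE_FAST n → n=815. Stack: []
LOAD_CONST → push 2. Stack: [2]
LOAD_FAST a → push 28. Stack: [2, 28]
BINARY_OP - → 2 - 28 = -26. Stack: [-26]
STORE_FAST s → s=-26. Stack: []
LOAD_FAST_LOAD_FAST a,v → push 28,812. Stack: [28, 812]
BINARY_OP * → 28 * 812 = 22736. Stack: [22736]
STORE_FAST s → s=22736. Stack: []
LOAD_FAST_LOAD_FAST s,v → push 22736,812. Stack: [22736, 812]
BINARY_OP ^ → 22736 ^ 812 = 23548. Stack: [23548]
STORE_FAST t → t=23548. Stack: []
LOAD_FAST t → push 23548. Stack: [23548]
LOAD_CONST → push 4. Stack: [23548, 4]
BINARY_OP // → 23548 // 4 = 5887. Stack: [5887]
RETURN_VALUE → return 5887.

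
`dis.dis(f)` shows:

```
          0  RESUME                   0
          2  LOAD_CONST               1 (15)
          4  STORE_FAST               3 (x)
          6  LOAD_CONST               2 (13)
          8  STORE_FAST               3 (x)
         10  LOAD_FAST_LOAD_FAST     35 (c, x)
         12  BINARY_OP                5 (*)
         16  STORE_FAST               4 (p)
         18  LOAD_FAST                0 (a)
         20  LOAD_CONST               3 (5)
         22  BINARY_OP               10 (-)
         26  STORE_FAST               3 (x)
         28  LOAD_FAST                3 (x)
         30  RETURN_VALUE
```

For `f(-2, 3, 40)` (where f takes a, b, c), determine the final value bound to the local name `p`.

520

LOAD_CONST → push 15. Stack: [15]
STORE_FAST x → x=15. Stack: []
LOAD_CONST → push 13. Stack: [13]
STORE_FAST x → x=13. Stack: []
LOAD_FAST_LOAD_FAST c,x → push 40,13. Stack: [40, 13]
BINARY_OP * → 40 * 13 = 520. Stack: [520]
STORE_FAST p → p=520. Stack: []
LOAD_FAST a → push -2. Stack: [-2]
LOAD_CONST → push 5. Stack: [-2, 5]
BINARY_OP - → -2 - 5 = -7. Stack: [-7]
STORE_FAST x → x=-7. Stack: []
LOAD_FAST x → push -7. Stack: [-7]
RETURN_VALUE → return -7.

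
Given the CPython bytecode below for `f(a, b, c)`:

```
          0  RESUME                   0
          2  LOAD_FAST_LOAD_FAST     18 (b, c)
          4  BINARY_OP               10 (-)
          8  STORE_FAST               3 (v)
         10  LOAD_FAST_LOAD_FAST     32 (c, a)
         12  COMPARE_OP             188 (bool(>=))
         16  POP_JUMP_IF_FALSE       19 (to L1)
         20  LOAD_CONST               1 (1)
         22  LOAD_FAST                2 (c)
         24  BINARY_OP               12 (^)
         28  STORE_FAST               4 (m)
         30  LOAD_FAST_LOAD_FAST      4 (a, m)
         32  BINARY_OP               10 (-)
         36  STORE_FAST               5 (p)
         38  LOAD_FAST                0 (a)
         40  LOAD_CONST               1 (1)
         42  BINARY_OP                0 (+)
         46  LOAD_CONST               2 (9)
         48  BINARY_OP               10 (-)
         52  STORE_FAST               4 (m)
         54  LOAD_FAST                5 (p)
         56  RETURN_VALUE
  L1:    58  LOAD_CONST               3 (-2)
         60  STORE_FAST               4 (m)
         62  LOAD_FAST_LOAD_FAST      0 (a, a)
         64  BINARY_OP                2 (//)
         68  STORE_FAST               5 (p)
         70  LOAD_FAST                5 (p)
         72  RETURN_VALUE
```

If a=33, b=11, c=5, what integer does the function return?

LOAD_FAST_LOAD_FAST b,c → push 11,5. Stack: [11, 5]
BINARY_OP - → 11 - 5 = 6. Stack: [6]
STORE_FAST v → v=6. Stack: []
LOAD_FAST_LOAD_FAST c,a → push 5,33. Stack: [5, 33]
COMPARE_OP bool(>=) → 5 vs 33 = False. Stack: [False]
POP_JUMP_IF_FALSE → pop False; jump. Stack: []
LOAD_CONST → push -2. Stack: [-2]
STORE_FAST m → m=-2. Stack: []
LOAD_FAST_LOAD_FAST a,a → push 33,33. Stack: [33, 33]
BINARY_OP // → 33 // 33 = 1. Stack: [1]
STORE_FAST p → p=1. Stack: []
LOAD_FAST p → push 1. Stack: [1]
RETURN_VALUE → return 1.

1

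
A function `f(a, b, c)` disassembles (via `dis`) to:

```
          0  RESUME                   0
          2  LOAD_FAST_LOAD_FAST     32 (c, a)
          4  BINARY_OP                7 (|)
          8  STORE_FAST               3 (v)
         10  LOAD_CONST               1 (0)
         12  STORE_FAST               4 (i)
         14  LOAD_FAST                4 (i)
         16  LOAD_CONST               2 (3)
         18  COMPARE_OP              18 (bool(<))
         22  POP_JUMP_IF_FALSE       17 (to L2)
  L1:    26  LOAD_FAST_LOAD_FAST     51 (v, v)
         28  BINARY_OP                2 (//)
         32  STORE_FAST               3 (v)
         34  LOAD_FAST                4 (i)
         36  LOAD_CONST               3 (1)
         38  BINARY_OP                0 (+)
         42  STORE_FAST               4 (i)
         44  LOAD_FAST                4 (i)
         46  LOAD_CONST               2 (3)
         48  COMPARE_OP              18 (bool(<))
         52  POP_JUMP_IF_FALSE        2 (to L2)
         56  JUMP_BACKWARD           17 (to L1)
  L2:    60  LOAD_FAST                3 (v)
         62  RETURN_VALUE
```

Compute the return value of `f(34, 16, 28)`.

LOAD_FAST_LOAD_FAST c,a → push 28,34. Stack: [28, 34]
BINARY_OP | → 28 | 34 = 62. Stack: [62]
STORE_FAST v → v=62. Stack: []
LOAD_CONST → push 0. Stack: [0]
STORE_FAST i → i=0. Stack: []
LOAD_FAST i → push 0. Stack: [0]
LOAD_CONST → push 3. Stack: [0, 3]
COMPARE_OP bool(<) → 0 vs 3 = True. Stack: [True]
POP_JUMP_IF_FALSE → pop True; no jump. Stack: []
LOAD_FAST_LOAD_FAST v,v → push 62,62. Stack: [62, 62]
BINARY_OP // → 62 // 62 = 1. Stack: [1]
STORE_FAST v → v=1. Stack: []
LOAD_FAST i → push 0. Stack: [0]
LOAD_CONST → push 1. Stack: [0, 1]
BINARY_OP + → 0 + 1 = 1. Stack: [1]
STORE_FAST i → i=1. Stack: []
LOAD_FAST i → push 1. Stack: [1]
LOAD_CONST → push 3. Stack: [1, 3]
COMPARE_OP bool(<) → 1 vs 3 = True. Stack: [True]
POP_JUMP_IF_FALSE → pop True; no jump. Stack: []
LOAD_FAST_LOAD_FAST v,v → push 1,1. Stack: [1, 1]
BINARY_OP // → 1 // 1 = 1. Stack: [1]
STORE_FAST v → v=1. Stack: []
LOAD_FAST i → push 1. Stack: [1]
LOAD_CONST → push 1. Stack: [1, 1]
BINARY_OP + → 1 + 1 = 2. Stack: [2]
STORE_FAST i → i=2. Stack: []
LOAD_FAST i → push 2. Stack: [2]
LOAD_CONST → push 3. Stack: [2, 3]
COMPARE_OP bool(<) → 2 vs 3 = True. Stack: [True]
POP_JUMP_IF_FALSE → pop True; no jump. Stack: []
LOAD_FAST_LOAD_FAST v,v → push 1,1. Stack: [1, 1]
BINARY_OP // → 1 // 1 = 1. Stack: [1]
STORE_FAST v → v=1. Stack: []
LOAD_FAST i → push 2. Stack: [2]
LOAD_CONST → push 1. Stack: [2, 1]
BINARY_OP + → 2 + 1 = 3. Stack: [3]
STORE_FAST i → i=3. Stack: []
LOAD_FAST i → push 3. Stack: [3]
LOAD_CONST → push 3. Stack: [3, 3]
COMPARE_OP bool(<) → 3 vs 3 = False. Stack: [False]
POP_JUMP_IF_FALSE → pop False; jump. Stack: []
LOAD_FAST v → push 1. Stack: [1]
RETURN_VALUE → return 1.

1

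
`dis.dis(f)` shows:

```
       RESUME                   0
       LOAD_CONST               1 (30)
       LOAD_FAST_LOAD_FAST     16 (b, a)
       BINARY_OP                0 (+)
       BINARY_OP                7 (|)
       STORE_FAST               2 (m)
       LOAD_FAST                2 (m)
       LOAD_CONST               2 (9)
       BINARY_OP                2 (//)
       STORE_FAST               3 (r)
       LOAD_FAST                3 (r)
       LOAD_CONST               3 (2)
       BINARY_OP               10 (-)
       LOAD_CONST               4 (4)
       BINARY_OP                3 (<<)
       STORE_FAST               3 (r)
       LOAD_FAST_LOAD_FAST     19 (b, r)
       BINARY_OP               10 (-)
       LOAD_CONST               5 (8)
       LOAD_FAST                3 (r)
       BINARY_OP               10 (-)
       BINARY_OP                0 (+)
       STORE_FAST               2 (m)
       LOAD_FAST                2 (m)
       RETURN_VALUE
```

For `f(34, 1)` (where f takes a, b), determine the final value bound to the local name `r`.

LOAD_CONST → push 30. Stack: [30]
LOAD_FAST_LOAD_FAST b,a → push 1,34. Stack: [30, 1, 34]
BINARY_OP + → 1 + 34 = 35. Stack: [30, 35]
BINARY_OP | → 30 | 35 = 63. Stack: [63]
STORE_FAST m → m=63. Stack: []
LOAD_FAST m → push 63. Stack: [63]
LOAD_CONST → push 9. Stack: [63, 9]
BINARY_OP // → 63 // 9 = 7. Stack: [7]
STORE_FAST r → r=7. Stack: []
LOAD_FAST r → push 7. Stack: [7]
LOAD_CONST → push 2. Stack: [7, 2]
BINARY_OP - → 7 - 2 = 5. Stack: [5]
LOAD_CONST → push 4. Stack: [5, 4]
BINARY_OP << → 5 << 4 = 80. Stack: [80]
STORE_FAST r → r=80. Stack: []
LOAD_FAST_LOAD_FAST b,r → push 1,80. Stack: [1, 80]
BINARY_OP - → 1 - 80 = -79. Stack: [-79]
LOAD_CONST → push 8. Stack: [-79, 8]
LOAD_FAST r → push 80. Stack: [-79, 8, 80]
BINARY_OP - → 8 - 80 = -72. Stack: [-79, -72]
BINARY_OP + → -79 + -72 = -151. Stack: [-151]
STORE_FAST m → m=-151. Stack: []
LOAD_FAST m → push -151. Stack: [-151]
RETURN_VALUE → return -151.

80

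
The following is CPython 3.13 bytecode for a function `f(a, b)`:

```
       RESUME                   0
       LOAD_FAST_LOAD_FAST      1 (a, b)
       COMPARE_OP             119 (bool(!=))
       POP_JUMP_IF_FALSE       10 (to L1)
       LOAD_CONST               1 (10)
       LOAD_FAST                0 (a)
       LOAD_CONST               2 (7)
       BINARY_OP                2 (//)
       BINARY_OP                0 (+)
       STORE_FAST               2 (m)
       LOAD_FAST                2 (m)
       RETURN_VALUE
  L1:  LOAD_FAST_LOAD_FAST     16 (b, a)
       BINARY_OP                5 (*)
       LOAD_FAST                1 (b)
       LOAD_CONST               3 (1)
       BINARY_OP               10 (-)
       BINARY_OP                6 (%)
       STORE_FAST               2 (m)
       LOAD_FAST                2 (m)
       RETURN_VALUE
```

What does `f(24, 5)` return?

13

LOAD_FAST_LOAD_FAST a,b → push 24,5. Stack: [24, 5]
COMPARE_OP bool(!=) → 24 vs 5 = True. Stack: [True]
POP_JUMP_IF_FALSE → pop True; no jump. Stack: []
LOAD_CONST → push 10. Stack: [10]
LOAD_FAST a → push 24. Stack: [10, 24]
LOAD_CONST → push 7. Stack: [10, 24, 7]
BINARY_OP // → 24 // 7 = 3. Stack: [10, 3]
BINARY_OP + → 10 + 3 = 13. Stack: [13]
STORE_FAST m → m=13. Stack: []
LOAD_FAST m → push 13. Stack: [13]
RETURN_VALUE → return 13.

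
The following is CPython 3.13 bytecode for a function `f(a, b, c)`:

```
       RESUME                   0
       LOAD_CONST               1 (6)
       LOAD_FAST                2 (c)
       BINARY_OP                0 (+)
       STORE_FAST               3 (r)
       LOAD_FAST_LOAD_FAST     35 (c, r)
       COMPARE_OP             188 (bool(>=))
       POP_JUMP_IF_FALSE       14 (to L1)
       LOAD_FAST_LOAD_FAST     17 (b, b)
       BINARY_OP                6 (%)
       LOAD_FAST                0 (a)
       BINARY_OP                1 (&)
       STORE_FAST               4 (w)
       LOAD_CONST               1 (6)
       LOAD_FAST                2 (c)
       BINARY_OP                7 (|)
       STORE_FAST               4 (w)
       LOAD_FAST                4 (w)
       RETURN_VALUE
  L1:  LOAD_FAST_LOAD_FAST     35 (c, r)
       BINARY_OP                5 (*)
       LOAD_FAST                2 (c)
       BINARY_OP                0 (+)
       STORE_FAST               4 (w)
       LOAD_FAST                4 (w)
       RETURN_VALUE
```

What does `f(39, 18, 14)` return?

294

LOAD_CONST → push 6. Stack: [6]
LOAD_FAST c → push 14. Stack: [6, 14]
BINARY_OP + → 6 + 14 = 20. Stack: [20]
STORE_FAST r → r=20. Stack: []
LOAD_FAST_LOAD_FAST c,r → push 14,20. Stack: [14, 20]
COMPARE_OP bool(>=) → 14 vs 20 = False. Stack: [False]
POP_JUMP_IF_FALSE → pop False; jump. Stack: []
LOAD_FAST_LOAD_FAST c,r → push 14,20. Stack: [14, 20]
BINARY_OP * → 14 * 20 = 280. Stack: [280]
LOAD_FAST c → push 14. Stack: [280, 14]
BINARY_OP + → 280 + 14 = 294. Stack: [294]
STORE_FAST w → w=294. Stack: []
LOAD_FAST w → push 294. Stack: [294]
RETURN_VALUE → return 294.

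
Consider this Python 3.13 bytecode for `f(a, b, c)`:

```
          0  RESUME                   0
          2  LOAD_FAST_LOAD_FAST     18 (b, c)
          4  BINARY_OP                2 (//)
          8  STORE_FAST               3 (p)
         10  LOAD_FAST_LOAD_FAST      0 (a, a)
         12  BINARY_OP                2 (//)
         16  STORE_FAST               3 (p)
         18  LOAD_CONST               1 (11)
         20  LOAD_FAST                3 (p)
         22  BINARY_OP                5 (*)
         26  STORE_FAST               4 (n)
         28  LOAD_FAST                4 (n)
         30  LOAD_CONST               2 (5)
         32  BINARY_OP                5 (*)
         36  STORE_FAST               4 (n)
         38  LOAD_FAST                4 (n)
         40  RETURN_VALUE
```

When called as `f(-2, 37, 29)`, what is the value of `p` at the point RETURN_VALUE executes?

1

LOAD_FAST_LOAD_FAST b,c → push 37,29. Stack: [37, 29]
BINARY_OP // → 37 // 29 = 1. Stack: [1]
STORE_FAST p → p=1. Stack: []
LOAD_FAST_LOAD_FAST a,a → push -2,-2. Stack: [-2, -2]
BINARY_OP // → -2 // -2 = 1. Stack: [1]
STORE_FAST p → p=1. Stack: []
LOAD_CONST → push 11. Stack: [11]
LOAD_FAST p → push 1. Stack: [11, 1]
BINARY_OP * → 11 * 1 = 11. Stack: [11]
STORE_FAST n → n=11. Stack: []
LOAD_FAST n → push 11. Stack: [11]
LOAD_CONST → push 5. Stack: [11, 5]
BINARY_OP * → 11 * 5 = 55. Stack: [55]
STORE_FAST n → n=55. Stack: []
LOAD_FAST n → push 55. Stack: [55]
RETURN_VALUE → return 55.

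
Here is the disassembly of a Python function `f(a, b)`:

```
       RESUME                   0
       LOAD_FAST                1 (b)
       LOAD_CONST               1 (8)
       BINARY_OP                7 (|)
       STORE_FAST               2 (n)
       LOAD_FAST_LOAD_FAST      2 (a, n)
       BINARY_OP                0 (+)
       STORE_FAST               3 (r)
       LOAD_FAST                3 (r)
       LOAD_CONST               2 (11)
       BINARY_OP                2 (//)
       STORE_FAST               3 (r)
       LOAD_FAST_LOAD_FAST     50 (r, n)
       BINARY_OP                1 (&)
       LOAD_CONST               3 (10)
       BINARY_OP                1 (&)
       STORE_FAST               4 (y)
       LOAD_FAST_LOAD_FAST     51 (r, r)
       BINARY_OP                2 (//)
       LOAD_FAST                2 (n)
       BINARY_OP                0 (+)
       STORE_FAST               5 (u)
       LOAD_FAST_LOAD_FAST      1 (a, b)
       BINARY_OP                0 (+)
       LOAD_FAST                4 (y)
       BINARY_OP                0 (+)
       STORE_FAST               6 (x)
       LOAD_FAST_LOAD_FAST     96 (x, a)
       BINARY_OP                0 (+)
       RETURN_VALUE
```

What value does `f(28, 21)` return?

LOAD_FAST b → push 21. Stack: [21]
LOAD_CONST → push 8. Stack: [21, 8]
BINARY_OP | → 21 | 8 = 29. Stack: [29]
STORE_FAST n → n=29. Stack: []
LOAD_FAST_LOAD_FAST a,n → push 28,29. Stack: [28, 29]
BINARY_OP + → 28 + 29 = 57. Stack: [57]
STORE_FAST r → r=57. Stack: []
LOAD_FAST r → push 57. Stack: [57]
LOAD_CONST → push 11. Stack: [57, 11]
BINARY_OP // → 57 // 11 = 5. Stack: [5]
STORE_FAST r → r=5. Stack: []
LOAD_FAST_LOAD_FAST r,n → push 5,29. Stack: [5, 29]
BINARY_OP & → 5 & 29 = 5. Stack: [5]
LOAD_CONST → push 10. Stack: [5, 10]
BINARY_OP & → 5 & 10 = 0. Stack: [0]
STORE_FAST y → y=0. Stack: []
LOAD_FAST_LOAD_FAST r,r → push 5,5. Stack: [5, 5]
BINARY_OP // → 5 // 5 = 1. Stack: [1]
LOAD_FAST n → push 29. Stack: [1, 29]
BINARY_OP + → 1 + 29 = 30. Stack: [30]
STORE_FAST u → u=30. Stack: []
LOAD_FAST_LOAD_FAST a,b → push 28,21. Stack: [28, 21]
BINARY_OP + → 28 + 21 = 49. Stack: [49]
LOAD_FAST y → push 0. Stack: [49, 0]
BINARY_OP + → 49 + 0 = 49. Stack: [49]
STORE_FAST x → x=49. Stack: []
LOAD_FAST_LOAD_FAST x,a → push 49,28. Stack: [49, 28]
BINARY_OP + → 49 + 28 = 77. Stack: [77]
RETURN_VALUE → return 77.

77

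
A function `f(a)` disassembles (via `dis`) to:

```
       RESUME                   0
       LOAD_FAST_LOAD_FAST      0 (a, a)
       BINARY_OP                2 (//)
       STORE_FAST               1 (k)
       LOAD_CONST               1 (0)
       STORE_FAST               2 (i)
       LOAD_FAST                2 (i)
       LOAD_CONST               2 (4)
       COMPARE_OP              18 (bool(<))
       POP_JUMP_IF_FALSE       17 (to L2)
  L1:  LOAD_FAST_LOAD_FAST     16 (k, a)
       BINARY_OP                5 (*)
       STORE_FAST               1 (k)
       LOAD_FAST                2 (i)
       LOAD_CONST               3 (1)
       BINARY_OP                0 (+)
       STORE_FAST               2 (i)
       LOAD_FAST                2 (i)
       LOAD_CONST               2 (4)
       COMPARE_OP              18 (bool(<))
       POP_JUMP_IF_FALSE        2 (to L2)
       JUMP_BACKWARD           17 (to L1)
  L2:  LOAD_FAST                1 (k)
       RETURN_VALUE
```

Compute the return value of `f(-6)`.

LOAD_FAST_LOAD_FAST a,a → push -6,-6. Stack: [-6, -6]
BINARY_OP // → -6 // -6 = 1. Stack: [1]
STORE_FAST k → k=1. Stack: []
LOAD_CONST → push 0. Stack: [0]
STORE_FAST i → i=0. Stack: []
LOAD_FAST i → push 0. Stack: [0]
LOAD_CONST → push 4. Stack: [0, 4]
COMPARE_OP bool(<) → 0 vs 4 = True. Stack: [True]
POP_JUMP_IF_FALSE → pop True; no jump. Stack: []
LOAD_FAST_LOAD_FAST k,a → push 1,-6. Stack: [1, -6]
BINARY_OP * → 1 * -6 = -6. Stack: [-6]
STORE_FAST k → k=-6. Stack: []
LOAD_FAST i → push 0. Stack: [0]
LOAD_CONST → push 1. Stack: [0, 1]
BINARY_OP + → 0 + 1 = 1. Stack: [1]
STORE_FAST i → i=1. Stack: []
LOAD_FAST i → push 1. Stack: [1]
LOAD_CONST → push 4. Stack: [1, 4]
COMPARE_OP bool(<) → 1 vs 4 = True. Stack: [True]
POP_JUMP_IF_FALSE → pop True; no jump. Stack: []
LOAD_FAST_LOAD_FAST k,a → push -6,-6. Stack: [-6, -6]
BINARY_OP * → -6 * -6 = 36. Stack: [36]
STORE_FAST k → k=36. Stack: []
LOAD_FAST i → push 1. Stack: [1]
LOAD_CONST → push 1. Stack: [1, 1]
BINARY_OP + → 1 + 1 = 2. Stack: [2]
STORE_FAST i → i=2. Stack: []
LOAD_FAST i → push 2. Stack: [2]
LOAD_CONST → push 4. Stack: [2, 4]
COMPARE_OP bool(<) → 2 vs 4 = True. Stack: [True]
POP_JUMP_IF_FALSE → pop True; no jump. Stack: []
LOAD_FAST_LOAD_FAST k,a → push 36,-6. Stack: [36, -6]
BINARY_OP * → 36 * -6 = -216. Stack: [-216]
STORE_FAST k → k=-216. Stack: []
LOAD_FAST i → push 2. Stack: [2]
LOAD_CONST → push 1. Stack: [2, 1]
BINARY_OP + → 2 + 1 = 3. Stack: [3]
STORE_FAST i → i=3. Stack: []
LOAD_FAST i → push 3. Stack: [3]
LOAD_CONST → push 4. Stack: [3, 4]
COMPARE_OP bool(<) → 3 vs 4 = True. Stack: [True]
POP_JUMP_IF_FALSE → pop True; no jump. Stack: []
LOAD_FAST_LOAD_FAST k,a → push -216,-6. Stack: [-216, -6]
BINARY_OP * → -216 * -6 = 1296. Stack: [1296]
STORE_FAST k → k=1296. Stack: []
LOAD_FAST i → push 3. Stack: [3]
LOAD_CONST → push 1. Stack: [3, 1]
BINARY_OP + → 3 + 1 = 4. Stack: [4]
STORE_FAST i → i=4. Stack: []
LOAD_FAST i → push 4. Stack: [4]
LOAD_CONST → push 4. Stack: [4, 4]
COMPARE_OP bool(<) → 4 vs 4 = False. Stack: [False]
POP_JUMP_IF_FALSE → pop False; jump. Stack: []
LOAD_FAST k → push 1296. Stack: [1296]
RETURN_VALUE → return 1296.

1296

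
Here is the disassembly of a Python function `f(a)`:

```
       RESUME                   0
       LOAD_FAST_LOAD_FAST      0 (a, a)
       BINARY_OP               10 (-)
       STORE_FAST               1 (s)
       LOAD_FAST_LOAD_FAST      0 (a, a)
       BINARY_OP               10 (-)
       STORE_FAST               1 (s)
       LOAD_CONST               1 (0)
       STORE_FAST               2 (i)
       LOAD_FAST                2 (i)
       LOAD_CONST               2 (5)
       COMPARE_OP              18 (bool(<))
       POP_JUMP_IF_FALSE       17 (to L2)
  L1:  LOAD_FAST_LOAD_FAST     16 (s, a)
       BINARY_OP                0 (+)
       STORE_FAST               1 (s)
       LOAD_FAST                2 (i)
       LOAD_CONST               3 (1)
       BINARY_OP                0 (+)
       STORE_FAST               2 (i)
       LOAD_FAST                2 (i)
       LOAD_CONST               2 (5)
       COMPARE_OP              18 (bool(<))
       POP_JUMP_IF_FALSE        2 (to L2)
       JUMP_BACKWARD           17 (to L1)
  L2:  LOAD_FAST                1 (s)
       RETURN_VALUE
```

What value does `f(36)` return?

180

LOAD_FAST_LOAD_FAST a,a → push 36,36
BINARY_OP - → 36 - 36 = 0
STORE_FAST s → s=0
LOAD_FAST_LOAD_FAST a,a → push 36,36
BINARY_OP - → 36 - 36 = 0
STORE_FAST s → s=0
LOAD_CONST → push 0
STORE_FAST i → i=0
LOAD_FAST i → push 0
LOAD_CONST → push 5
COMPARE_OP bool(<) → 0 vs 5 = True
POP_JUMP_IF_FALSE → pop True; no jump
LOAD_FAST_LOAD_FAST s,a → push 0,36
BINARY_OP + → 0 + 36 = 36
STORE_FAST s → s=36
LOAD_FAST i → push 0
LOAD_CONST → push 1
BINARY_OP + → 0 + 1 = 1
STORE_FAST i → i=1
LOAD_FAST i → push 1
LOAD_CONST → push 5
COMPARE_OP bool(<) → 1 vs 5 = True
POP_JUMP_IF_FALSE → pop True; no jump
LOAD_FAST_LOAD_FAST s,a → push 36,36
BINARY_OP + → 36 + 36 = 72
STORE_FAST s → s=72
LOAD_FAST i → push 1
LOAD_CONST → push 1
BINARY_OP + → 1 + 1 = 2
STORE_FAST i → i=2
LOAD_FAST i → push 2
LOAD_CONST → push 5
COMPARE_OP bool(<) → 2 vs 5 = True
POP_JUMP_IF_FALSE → pop True; no jump
LOAD_FAST_LOAD_FAST s,a → push 72,36
BINARY_OP + → 72 + 36 = 108
STORE_FAST s → s=108
LOAD_FAST i → push 2
LOAD_CONST → push 1
BINARY_OP + → 2 + 1 = 3
STORE_FAST i → i=3
LOAD_FAST i → push 3
LOAD_CONST → push 5
COMPARE_OP bool(<) → 3 vs 5 = True
POP_JUMP_IF_FALSE → pop True; no jump
LOAD_FAST_LOAD_FAST s,a → push 108,36
BINARY_OP + → 108 + 36 = 144
STORE_FAST s → s=144
LOAD_FAST i → push 3
LOAD_CONST → push 1
BINARY_OP + → 3 + 1 = 4
STORE_FAST i → i=4
LOAD_FAST i → push 4
LOAD_CONST → push 5
COMPARE_OP bool(<) → 4 vs 5 = True
POP_JUMP_IF_FALSE → pop True; no jump
LOAD_FAST_LOAD_FAST s,a → push 144,36
BINARY_OP + → 144 + 36 = 180
STORE_FAST s → s=180
LOAD_FAST i → push 4
LOAD_CONST → push 1
BINARY_OP + → 4 + 1 = 5
STORE_FAST i → i=5
LOAD_FAST i → push 5
LOAD_CONST → push 5
COMPARE_OP bool(<) → 5 vs 5 = False
POP_JUMP_IF_FALSE → pop False; jump
LOAD_FAST s → push 180
RETURN_VALUE → return 180.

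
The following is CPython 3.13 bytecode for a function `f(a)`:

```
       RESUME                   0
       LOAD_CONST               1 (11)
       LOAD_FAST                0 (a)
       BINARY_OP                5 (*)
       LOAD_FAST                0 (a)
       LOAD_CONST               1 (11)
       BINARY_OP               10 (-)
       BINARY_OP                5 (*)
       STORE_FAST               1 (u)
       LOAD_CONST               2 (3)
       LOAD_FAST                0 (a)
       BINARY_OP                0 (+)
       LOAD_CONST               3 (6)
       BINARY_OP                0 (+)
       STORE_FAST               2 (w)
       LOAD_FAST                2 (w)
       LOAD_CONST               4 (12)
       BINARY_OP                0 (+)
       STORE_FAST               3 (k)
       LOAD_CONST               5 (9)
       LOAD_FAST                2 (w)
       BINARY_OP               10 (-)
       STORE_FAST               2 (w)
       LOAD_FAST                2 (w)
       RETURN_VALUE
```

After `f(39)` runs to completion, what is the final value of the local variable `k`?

60

LOAD_CONST → push 11. Stack: [11]
LOAD_FAST a → push 39. Stack: [11, 39]
BINARY_OP * → 11 * 39 = 429. Stack: [429]
LOAD_FAST a → push 39. Stack: [429, 39]
LOAD_CONST → push 11. Stack: [429, 39, 11]
BINARY_OP - → 39 - 11 = 28. Stack: [429, 28]
BINARY_OP * → 429 * 28 = 12012. Stack: [12012]
STORE_FAST u → u=12012. Stack: []
LOAD_CONST → push 3. Stack: [3]
LOAD_FAST a → push 39. Stack: [3, 39]
BINARY_OP + → 3 + 39 = 42. Stack: [42]
LOAD_CONST → push 6. Stack: [42, 6]
BINARY_OP + → 42 + 6 = 48. Stack: [48]
STORE_FAST w → w=48. Stack: []
LOAD_FAST w → push 48. Stack: [48]
LOAD_CONST → push 12. Stack: [48, 12]
BINARY_OP + → 48 + 12 = 60. Stack: [60]
STORE_FAST k → k=60. Stack: []
LOAD_CONST → push 9. Stack: [9]
LOAD_FAST w → push 48. Stack: [9, 48]
BINARY_OP - → 9 - 48 = -39. Stack: [-39]
STORE_FAST w → w=-39. Stack: []
LOAD_FAST w → push -39. Stack: [-39]
RETURN_VALUE → return -39.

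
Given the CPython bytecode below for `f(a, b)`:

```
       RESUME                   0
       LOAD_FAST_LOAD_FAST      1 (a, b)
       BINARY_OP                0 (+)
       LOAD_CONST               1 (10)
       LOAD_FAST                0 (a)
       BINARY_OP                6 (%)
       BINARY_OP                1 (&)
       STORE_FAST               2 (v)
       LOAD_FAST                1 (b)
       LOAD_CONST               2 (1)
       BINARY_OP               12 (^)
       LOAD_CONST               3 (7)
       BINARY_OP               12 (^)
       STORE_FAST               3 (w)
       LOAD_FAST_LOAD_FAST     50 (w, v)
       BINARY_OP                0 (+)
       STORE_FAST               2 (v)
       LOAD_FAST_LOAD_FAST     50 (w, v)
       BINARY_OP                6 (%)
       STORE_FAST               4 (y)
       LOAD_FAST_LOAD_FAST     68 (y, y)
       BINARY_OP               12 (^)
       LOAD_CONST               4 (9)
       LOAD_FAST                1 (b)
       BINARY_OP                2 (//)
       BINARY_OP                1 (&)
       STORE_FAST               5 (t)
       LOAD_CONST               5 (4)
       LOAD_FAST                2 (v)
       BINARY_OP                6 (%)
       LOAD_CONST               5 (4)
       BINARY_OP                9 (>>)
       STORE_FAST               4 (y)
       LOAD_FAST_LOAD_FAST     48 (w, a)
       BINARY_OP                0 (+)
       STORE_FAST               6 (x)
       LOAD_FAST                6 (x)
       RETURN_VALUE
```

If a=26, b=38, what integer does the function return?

LOAD_FAST_LOAD_FAST a,b → push 26,38. Stack: [26, 38]
BINARY_OP + → 26 + 38 = 64. Stack: [64]
LOAD_CONST → push 10. Stack: [64, 10]
LOAD_FAST a → push 26. Stack: [64, 10, 26]
BINARY_OP % → 10 % 26 = 10. Stack: [64, 10]
BINARY_OP & → 64 & 10 = 0. Stack: [0]
STORE_FAST v → v=0. Stack: []
LOAD_FAST b → push 38. Stack: [38]
LOAD_CONST → push 1. Stack: [38, 1]
BINARY_OP ^ → 38 ^ 1 = 39. Stack: [39]
LOAD_CONST → push 7. Stack: [39, 7]
BINARY_OP ^ → 39 ^ 7 = 32. Stack: [32]
STORE_FAST w → w=32. Stack: []
LOAD_FAST_LOAD_FAST w,v → push 32,0. Stack: [32, 0]
BINARY_OP + → 32 + 0 = 32. Stack: [32]
STORE_FAST v → v=32. Stack: []
LOAD_FAST_LOAD_FAST w,v → push 32,32. Stack: [32, 32]
BINARY_OP % → 32 % 32 = 0. Stack: [0]
STORE_FAST y → y=0. Stack: []
LOAD_FAST_LOAD_FAST y,y → push 0,0. Stack: [0, 0]
BINARY_OP ^ → 0 ^ 0 = 0. Stack: [0]
LOAD_CONST → push 9. Stack: [0, 9]
LOAD_FAST b → push 38. Stack: [0, 9, 38]
BINARY_OP // → 9 // 38 = 0. Stack: [0, 0]
BINARY_OP & → 0 & 0 = 0. Stack: [0]
STORE_FAST t → t=0. Stack: []
LOAD_CONST → push 4. Stack: [4]
LOAD_FAST v → push 32. Stack: [4, 32]
BINARY_OP % → 4 % 32 = 4. Stack: [4]
LOAD_CONST → push 4. Stack: [4, 4]
BINARY_OP >> → 4 >> 4 = 0. Stack: [0]
STORE_FAST y → y=0. Stack: []
LOAD_FAST_LOAD_FAST w,a → push 32,26. Stack: [32, 26]
BINARY_OP + → 32 + 26 = 58. Stack: [58]
STORE_FAST x → x=58. Stack: []
LOAD_FAST x → push 58. Stack: [58]
RETURN_VALUE → return 58.

58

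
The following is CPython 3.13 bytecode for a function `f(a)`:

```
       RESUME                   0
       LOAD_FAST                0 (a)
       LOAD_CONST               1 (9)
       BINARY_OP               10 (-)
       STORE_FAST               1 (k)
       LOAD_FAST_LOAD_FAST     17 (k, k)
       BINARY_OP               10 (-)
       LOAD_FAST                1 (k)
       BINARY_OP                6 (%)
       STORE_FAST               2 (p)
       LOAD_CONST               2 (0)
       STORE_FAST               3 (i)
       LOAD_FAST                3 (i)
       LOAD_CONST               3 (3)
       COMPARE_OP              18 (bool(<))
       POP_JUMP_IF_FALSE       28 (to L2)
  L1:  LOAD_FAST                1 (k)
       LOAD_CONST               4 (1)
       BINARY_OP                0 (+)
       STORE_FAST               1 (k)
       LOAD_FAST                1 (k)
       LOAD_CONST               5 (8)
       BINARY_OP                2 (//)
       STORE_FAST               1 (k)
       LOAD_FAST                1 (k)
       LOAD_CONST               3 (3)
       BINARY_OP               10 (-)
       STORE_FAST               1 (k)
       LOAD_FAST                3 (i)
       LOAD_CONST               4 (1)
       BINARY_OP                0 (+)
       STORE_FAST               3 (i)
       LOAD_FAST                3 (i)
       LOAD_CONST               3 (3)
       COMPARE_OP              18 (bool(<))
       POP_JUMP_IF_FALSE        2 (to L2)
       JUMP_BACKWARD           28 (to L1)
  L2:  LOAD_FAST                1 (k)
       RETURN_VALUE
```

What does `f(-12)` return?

LOAD_FAST a → push -12
LOAD_CONST → push 9
BINARY_OP - → -12 - 9 = -21
STORE_FAST k → k=-21
LOAD_FAST_LOAD_FAST k,k → push -21,-21
BINARY_OP - → -21 - -21 = 0
LOAD_FAST k → push -21
BINARY_OP % → 0 % -21 = 0
STORE_FAST p → p=0
LOAD_CONST → push 0
STORE_FAST i → i=0
LOAD_FAST i → push 0
LOAD_CONST → push 3
COMPARE_OP bool(<) → 0 vs 3 = True
POP_JUMP_IF_FALSE → pop True; no jump
LOAD_FAST k → push -21
LOAD_CONST → push 1
BINARY_OP + → -21 + 1 = -20
STORE_FAST k → k=-20
LOAD_FAST k → push -20
LOAD_CONST → push 8
BINARY_OP // → -20 // 8 = -3
STORE_FAST k → k=-3
LOAD_FAST k → push -3
LOAD_CONST → push 3
BINARY_OP - → -3 - 3 = -6
STORE_FAST k → k=-6
LOAD_FAST i → push 0
LOAD_CONST → push 1
BINARY_OP + → 0 + 1 = 1
STORE_FAST i → i=1
LOAD_FAST i → push 1
LOAD_CONST → push 3
COMPARE_OP bool(<) → 1 vs 3 = True
POP_JUMP_IF_FALSE → pop True; no jump
LOAD_FAST k → push -6
LOAD_CONST → push 1
BINARY_OP + → -6 + 1 = -5
STORE_FAST k → k=-5
LOAD_FAST k → push -5
LOAD_CONST → push 8
BINARY_OP // → -5 // 8 = -1
STORE_FAST k → k=-1
LOAD_FAST k → push -1
LOAD_CONST → push 3
BINARY_OP - → -1 - 3 = -4
STORE_FAST k → k=-4
LOAD_FAST i → push 1
LOAD_CONST → push 1
BINARY_OP + → 1 + 1 = 2
STORE_FAST i → i=2
LOAD_FAST i → push 2
LOAD_CONST → push 3
COMPARE_OP bool(<) → 2 vs 3 = True
POP_JUMP_IF_FALSE → pop True; no jump
LOAD_FAST k → push -4
LOAD_CONST → push 1
BINARY_OP + → -4 + 1 = -3
STORE_FAST k → k=-3
LOAD_FAST k → push -3
LOAD_CONST → push 8
BINARY_OP // → -3 // 8 = -1
STORE_FAST k → k=-1
LOAD_FAST k → push -1
LOAD_CONST → push 3
BINARY_OP - → -1 - 3 = -4
STORE_FAST k → k=-4
LOAD_FAST i → push 2
LOAD_CONST → push 1
BINARY_OP + → 2 + 1 = 3
STORE_FAST i → i=3
LOAD_FAST i → push 3
LOAD_CONST → push 3
COMPARE_OP bool(<) → 3 vs 3 = False
POP_JUMP_IF_FALSE → pop False; jump
LOAD_FAST k → push -4
RETURN_VALUE → return -4.

-4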